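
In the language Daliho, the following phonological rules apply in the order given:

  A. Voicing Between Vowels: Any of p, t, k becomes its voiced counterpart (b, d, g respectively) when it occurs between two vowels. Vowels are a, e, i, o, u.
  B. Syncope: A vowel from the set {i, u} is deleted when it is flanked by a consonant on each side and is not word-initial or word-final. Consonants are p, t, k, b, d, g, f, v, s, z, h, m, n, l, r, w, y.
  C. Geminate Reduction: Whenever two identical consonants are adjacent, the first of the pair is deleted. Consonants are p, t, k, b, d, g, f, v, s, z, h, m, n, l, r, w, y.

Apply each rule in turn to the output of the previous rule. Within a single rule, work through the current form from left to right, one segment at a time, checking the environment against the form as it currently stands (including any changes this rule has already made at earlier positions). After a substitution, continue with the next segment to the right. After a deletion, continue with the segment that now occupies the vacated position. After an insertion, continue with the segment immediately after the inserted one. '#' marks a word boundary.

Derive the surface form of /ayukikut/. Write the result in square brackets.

A Voicing Between Vowels: [ayukikut] → [ayugigut]
B Syncope: [ayugigut] → [ayggt]
C Geminate Reduction: [ayggt] → [aygt]

[aygt]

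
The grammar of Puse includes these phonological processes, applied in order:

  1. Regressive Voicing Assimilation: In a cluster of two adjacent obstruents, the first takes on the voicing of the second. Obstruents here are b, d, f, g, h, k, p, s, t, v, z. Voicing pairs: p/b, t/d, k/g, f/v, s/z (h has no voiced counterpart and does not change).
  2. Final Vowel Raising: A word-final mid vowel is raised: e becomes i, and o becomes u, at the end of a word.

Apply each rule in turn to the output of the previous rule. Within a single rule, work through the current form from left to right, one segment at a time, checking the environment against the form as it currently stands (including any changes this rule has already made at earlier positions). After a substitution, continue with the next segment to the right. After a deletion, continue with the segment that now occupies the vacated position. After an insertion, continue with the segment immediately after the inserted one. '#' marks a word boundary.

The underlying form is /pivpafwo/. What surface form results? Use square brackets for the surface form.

1 Regressive Voicing Assimilation: [pivpafwo] → [pifpafwo]
2 Final Vowel Raising: [pifpafwo] → [pifpafwu]

[pifpafwu]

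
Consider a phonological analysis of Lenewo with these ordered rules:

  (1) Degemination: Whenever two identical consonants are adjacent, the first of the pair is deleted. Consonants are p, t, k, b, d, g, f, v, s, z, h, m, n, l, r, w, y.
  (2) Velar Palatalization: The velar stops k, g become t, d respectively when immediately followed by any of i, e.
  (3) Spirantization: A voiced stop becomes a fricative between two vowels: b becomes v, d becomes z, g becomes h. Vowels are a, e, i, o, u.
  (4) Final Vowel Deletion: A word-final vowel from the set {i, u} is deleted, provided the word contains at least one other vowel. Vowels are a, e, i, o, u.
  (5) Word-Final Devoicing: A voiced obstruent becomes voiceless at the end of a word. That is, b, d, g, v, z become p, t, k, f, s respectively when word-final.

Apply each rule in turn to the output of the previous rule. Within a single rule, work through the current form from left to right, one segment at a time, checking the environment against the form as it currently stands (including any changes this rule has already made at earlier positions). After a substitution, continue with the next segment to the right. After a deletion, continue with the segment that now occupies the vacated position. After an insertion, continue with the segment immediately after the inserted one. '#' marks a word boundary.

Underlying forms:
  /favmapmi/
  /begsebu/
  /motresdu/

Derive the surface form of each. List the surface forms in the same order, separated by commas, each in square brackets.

[favmapm], [begsef], [motrest]

/favmapmi/:
  (1) Degemination: no change — [favmapmi]
  (2) Velar Palatalization: no change — [favmapmi]
  (3) Spirantization: no change — [favmapmi]
  (4) Final Vowel Deletion: [favmapmi] → [favmapm]
  (5) Word-Final Devoicing: no change — [favmapm]
/begsebu/:
  (1) Degemination: no change — [begsebu]
  (2) Velar Palatalization: no change — [begsebu]
  (3) Spirantization: [begsebu] → [begsevu]
  (4) Final Vowel Deletion: [begsevu] → [begsev]
  (5) Word-Final Devoicing: [begsev] → [begsef]
/motresdu/:
  (1) Degemination: no change — [motresdu]
  (2) Velar Palatalization: no change — [motresdu]
  (3) Spirantization: no change — [motresdu]
  (4) Final Vowel Deletion: [motresdu] → [motresd]
  (5) Word-Final Devoicing: [motresd] → [motrest]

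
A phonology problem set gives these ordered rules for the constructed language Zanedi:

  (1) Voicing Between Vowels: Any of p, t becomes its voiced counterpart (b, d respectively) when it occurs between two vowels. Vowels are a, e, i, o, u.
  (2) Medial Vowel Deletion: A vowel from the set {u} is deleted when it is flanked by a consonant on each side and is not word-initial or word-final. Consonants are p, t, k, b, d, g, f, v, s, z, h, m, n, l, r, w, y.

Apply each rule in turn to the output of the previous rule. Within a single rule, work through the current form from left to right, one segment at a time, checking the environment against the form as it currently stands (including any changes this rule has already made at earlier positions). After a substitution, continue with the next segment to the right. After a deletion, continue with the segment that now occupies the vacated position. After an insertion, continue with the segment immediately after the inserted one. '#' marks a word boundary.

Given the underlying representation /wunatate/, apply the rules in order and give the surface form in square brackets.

[wnadade]

(1) Voicing Between Vowels: [wunatate] → [wunadade]
(2) Medial Vowel Deletion: [wunadade] → [wnadade]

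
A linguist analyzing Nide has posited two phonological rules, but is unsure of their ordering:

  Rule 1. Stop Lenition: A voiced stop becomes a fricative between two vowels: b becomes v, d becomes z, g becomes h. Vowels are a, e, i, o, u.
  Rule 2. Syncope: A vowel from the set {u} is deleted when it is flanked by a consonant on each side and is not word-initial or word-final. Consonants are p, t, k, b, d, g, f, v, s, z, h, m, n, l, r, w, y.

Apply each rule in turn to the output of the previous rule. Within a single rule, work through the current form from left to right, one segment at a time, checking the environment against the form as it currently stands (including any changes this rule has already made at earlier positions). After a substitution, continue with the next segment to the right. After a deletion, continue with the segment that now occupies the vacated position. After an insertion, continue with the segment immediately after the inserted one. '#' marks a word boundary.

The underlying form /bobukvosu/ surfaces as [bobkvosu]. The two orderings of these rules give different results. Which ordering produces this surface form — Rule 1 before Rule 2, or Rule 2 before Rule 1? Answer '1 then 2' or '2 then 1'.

Order 1 then 2:
  1 Stop Lenition: [bobukvosu] → [bovukvosu]
  2 Syncope: [bovukvosu] → [bovkvosu]
  result: [bovkvosu]
Order 2 then 1:
  2 Syncope: [bobukvosu] → [bobkvosu]
  1 Stop Lenition: no change — [bobkvosu]
  result: [bobkvosu]

2 then 1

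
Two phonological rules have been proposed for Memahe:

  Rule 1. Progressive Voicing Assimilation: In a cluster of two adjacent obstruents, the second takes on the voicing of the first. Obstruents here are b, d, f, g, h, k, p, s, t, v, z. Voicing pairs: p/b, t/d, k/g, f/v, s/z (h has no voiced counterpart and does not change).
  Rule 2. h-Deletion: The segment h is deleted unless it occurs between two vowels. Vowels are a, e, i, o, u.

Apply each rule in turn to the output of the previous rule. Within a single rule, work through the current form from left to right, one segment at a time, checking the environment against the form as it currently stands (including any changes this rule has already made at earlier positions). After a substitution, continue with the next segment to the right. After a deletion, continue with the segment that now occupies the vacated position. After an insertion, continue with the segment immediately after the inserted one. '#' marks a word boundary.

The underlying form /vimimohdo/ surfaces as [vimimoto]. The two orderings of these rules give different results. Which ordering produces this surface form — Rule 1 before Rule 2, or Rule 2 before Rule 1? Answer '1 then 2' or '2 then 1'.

Order 1 then 2:
  1 Progressive Voicing Assimilation: [vimimohdo] → [vimimohto]
  2 h-Deletion: [vimimohto] → [vimimoto]
  result: [vimimoto]
Order 2 then 1:
  2 h-Deletion: [vimimohdo] → [vimimodo]
  1 Progressive Voicing Assimilation: no change — [vimimodo]
  result: [vimimodo]

1 then 2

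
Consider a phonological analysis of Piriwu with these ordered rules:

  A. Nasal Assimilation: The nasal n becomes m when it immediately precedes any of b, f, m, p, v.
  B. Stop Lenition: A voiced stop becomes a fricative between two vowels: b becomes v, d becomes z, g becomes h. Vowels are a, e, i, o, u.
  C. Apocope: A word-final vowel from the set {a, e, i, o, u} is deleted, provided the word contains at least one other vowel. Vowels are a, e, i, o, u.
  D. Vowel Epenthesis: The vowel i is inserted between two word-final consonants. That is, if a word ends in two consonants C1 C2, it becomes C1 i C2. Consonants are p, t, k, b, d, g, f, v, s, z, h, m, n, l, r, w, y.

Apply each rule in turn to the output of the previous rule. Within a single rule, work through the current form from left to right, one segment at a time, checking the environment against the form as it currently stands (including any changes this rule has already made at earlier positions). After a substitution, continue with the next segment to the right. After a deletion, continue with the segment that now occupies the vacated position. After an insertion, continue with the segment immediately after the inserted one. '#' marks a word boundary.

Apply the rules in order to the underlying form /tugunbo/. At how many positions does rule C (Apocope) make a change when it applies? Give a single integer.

A Nasal Assimilation: [tugunbo] → [tugumbo]
B Stop Lenition: [tugumbo] → [tuhumbo]
C Apocope: [tuhumbo] → [tuhumb]
D Vowel Epenthesis: [tuhumb] → [tuhumib]
Rule C changed 1 position(s).

1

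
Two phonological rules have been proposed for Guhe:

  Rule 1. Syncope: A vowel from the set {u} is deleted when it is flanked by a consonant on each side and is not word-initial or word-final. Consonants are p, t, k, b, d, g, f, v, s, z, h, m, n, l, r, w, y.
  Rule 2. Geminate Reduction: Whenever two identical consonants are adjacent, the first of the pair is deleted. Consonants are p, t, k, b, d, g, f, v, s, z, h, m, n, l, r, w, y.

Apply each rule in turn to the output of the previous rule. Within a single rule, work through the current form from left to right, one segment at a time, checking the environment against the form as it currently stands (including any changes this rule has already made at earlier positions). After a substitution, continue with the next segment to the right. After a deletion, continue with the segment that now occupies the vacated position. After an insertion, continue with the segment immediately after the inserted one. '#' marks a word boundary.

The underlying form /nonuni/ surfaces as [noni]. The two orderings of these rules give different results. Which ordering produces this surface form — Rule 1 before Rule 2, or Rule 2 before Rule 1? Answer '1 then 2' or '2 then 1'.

1 then 2

Order 1 then 2:
  1 Syncope: [nonuni] → [nonni]
  2 Geminate Reduction: [nonni] → [noni]
  result: [noni]
Order 2 then 1:
  2 Geminate Reduction: no change — [nonuni]
  1 Syncope: [nonuni] → [nonni]
  result: [nonni]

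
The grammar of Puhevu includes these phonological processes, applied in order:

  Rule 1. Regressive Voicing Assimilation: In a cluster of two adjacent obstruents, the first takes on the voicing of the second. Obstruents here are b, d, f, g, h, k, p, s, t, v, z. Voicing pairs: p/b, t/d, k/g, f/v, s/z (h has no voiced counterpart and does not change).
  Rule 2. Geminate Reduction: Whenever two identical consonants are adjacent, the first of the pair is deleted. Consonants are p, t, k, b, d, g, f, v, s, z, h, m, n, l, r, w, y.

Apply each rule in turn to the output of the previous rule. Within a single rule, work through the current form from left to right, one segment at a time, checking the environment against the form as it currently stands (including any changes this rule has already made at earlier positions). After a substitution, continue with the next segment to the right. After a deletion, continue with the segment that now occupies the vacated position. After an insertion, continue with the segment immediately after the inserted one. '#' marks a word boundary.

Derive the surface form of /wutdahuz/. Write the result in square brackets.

Rule 1 Regressive Voicing Assimilation: [wutdahuz] → [wuddahuz]
Rule 2 Geminate Reduction: [wuddahuz] → [wudahuz]

[wudahuz]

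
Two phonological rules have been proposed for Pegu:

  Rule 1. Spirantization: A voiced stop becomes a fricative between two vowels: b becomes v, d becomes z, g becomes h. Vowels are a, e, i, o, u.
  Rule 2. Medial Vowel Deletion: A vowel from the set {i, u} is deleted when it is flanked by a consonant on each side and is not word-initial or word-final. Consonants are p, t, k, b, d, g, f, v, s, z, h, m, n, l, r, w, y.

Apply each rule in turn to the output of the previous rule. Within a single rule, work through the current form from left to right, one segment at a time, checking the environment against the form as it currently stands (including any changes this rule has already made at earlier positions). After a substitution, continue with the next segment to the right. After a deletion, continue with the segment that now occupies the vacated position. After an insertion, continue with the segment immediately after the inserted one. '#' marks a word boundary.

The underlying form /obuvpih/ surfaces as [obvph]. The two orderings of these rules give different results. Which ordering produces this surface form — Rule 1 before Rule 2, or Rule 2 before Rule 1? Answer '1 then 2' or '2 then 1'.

Order 1 then 2:
  1 Spirantization: [obuvpih] → [ovuvpih]
  2 Medial Vowel Deletion: [ovuvpih] → [ovvph]
  result: [ovvph]
Order 2 then 1:
  2 Medial Vowel Deletion: [obuvpih] → [obvph]
  1 Spirantization: no change — [obvph]
  result: [obvph]

2 then 1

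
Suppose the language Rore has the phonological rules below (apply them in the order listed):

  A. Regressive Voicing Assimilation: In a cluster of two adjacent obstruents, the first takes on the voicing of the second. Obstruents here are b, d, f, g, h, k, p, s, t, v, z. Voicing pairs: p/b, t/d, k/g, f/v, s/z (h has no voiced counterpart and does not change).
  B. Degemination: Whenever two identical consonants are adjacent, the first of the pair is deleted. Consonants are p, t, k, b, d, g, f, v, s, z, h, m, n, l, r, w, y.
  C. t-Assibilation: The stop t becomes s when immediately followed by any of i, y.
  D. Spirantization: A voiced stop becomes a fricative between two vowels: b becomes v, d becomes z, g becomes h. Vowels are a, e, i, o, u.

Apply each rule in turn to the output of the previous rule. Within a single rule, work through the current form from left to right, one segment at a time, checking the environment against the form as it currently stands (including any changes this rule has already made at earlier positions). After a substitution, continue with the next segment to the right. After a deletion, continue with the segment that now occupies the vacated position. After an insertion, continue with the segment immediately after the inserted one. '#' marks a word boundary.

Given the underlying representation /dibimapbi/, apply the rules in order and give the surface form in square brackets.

A Regressive Voicing Assimilation: [dibimapbi] → [dibimabbi]
B Degemination: [dibimabbi] → [dibimabi]
C t-Assibilation: no change — [dibimabi]
D Spirantization: [dibimabi] → [divimavi]

[divimavi]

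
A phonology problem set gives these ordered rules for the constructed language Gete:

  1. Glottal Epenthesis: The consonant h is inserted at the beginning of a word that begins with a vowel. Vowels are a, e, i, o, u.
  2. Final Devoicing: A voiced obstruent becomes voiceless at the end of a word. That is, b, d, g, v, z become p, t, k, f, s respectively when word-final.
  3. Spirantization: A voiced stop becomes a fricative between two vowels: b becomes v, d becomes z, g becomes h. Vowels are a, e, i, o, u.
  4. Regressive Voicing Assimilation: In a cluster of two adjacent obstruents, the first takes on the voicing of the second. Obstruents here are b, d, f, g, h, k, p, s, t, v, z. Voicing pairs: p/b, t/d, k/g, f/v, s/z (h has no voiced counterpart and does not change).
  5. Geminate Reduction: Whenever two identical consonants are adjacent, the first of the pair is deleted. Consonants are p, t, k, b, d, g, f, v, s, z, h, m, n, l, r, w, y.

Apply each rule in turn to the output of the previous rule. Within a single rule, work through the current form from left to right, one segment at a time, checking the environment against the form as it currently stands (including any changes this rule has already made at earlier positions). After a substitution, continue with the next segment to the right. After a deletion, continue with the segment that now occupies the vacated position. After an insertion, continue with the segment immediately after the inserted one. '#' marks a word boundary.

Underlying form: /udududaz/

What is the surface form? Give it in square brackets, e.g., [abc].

1 Glottal Epenthesis: [udududaz] → [hudududaz]
2 Final Devoicing: [hudududaz] → [hudududas]
3 Spirantization: [hudududas] → [huzuzuzas]
4 Regressive Voicing Assimilation: no change — [huzuzuzas]
5 Geminate Reduction: no change — [huzuzuzas]

[huzuzuzas]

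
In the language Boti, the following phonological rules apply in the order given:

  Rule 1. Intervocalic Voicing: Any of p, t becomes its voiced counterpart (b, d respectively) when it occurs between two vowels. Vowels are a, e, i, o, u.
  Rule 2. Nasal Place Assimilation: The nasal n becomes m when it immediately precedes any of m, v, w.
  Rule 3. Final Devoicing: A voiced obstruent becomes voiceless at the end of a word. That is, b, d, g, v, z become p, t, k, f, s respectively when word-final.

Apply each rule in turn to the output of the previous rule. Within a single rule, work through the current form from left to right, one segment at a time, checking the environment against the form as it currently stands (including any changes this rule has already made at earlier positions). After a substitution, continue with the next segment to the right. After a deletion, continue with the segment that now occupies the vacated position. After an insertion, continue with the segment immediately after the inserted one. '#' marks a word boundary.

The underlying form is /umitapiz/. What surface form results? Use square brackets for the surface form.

[umidabis]

Rule 1 Intervocalic Voicing: [umitapiz] → [umidabiz]
Rule 2 Nasal Place Assimilation: no change — [umidabiz]
Rule 3 Final Devoicing: [umidabiz] → [umidabis]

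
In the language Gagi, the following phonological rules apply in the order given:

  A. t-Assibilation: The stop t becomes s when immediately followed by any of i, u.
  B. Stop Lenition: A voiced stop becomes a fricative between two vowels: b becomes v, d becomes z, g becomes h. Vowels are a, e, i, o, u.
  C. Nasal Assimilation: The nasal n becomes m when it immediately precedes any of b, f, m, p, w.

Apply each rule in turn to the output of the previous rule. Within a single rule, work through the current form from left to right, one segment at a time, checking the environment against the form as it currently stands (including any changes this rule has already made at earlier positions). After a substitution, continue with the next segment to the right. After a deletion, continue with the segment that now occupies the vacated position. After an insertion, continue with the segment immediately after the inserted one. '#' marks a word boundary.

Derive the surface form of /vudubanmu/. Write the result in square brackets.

[vuzuvammu]

A t-Assibilation: no change — [vudubanmu]
B Stop Lenition: [vudubanmu] → [vuzuvanmu]
C Nasal Assimilation: [vuzuvanmu] → [vuzuvammu]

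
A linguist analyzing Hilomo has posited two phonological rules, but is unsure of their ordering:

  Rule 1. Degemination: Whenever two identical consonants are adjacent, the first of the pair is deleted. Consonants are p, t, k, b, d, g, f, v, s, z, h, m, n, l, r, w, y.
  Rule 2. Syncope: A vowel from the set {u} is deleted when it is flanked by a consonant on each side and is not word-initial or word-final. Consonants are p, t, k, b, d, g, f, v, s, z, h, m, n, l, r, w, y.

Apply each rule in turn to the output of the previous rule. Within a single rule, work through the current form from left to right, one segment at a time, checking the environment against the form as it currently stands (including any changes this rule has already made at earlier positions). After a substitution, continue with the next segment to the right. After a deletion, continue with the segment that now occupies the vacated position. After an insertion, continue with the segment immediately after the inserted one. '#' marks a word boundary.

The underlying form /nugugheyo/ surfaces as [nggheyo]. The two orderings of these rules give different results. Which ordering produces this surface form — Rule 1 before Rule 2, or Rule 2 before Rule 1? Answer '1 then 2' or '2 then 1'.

1 then 2

Order 1 then 2:
  1 Degemination: no change — [nugugheyo]
  2 Syncope: [nugugheyo] → [nggheyo]
  result: [nggheyo]
Order 2 then 1:
  2 Syncope: [nugugheyo] → [nggheyo]
  1 Degemination: [nggheyo] → [ngheyo]
  result: [ngheyo]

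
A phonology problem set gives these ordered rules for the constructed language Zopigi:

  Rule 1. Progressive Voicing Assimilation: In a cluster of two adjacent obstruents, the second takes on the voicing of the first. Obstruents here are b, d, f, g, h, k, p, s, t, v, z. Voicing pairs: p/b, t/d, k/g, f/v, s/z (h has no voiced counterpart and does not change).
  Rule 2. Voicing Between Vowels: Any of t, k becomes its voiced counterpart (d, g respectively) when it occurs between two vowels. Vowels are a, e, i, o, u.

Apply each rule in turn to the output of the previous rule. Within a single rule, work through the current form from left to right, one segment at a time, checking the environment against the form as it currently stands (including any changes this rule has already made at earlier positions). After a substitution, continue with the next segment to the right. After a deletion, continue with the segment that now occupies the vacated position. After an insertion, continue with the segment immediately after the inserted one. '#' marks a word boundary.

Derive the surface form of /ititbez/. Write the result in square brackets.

[iditpez]

Rule 1 Progressive Voicing Assimilation: [ititbez] → [ititpez]
Rule 2 Voicing Between Vowels: [ititpez] → [iditpez]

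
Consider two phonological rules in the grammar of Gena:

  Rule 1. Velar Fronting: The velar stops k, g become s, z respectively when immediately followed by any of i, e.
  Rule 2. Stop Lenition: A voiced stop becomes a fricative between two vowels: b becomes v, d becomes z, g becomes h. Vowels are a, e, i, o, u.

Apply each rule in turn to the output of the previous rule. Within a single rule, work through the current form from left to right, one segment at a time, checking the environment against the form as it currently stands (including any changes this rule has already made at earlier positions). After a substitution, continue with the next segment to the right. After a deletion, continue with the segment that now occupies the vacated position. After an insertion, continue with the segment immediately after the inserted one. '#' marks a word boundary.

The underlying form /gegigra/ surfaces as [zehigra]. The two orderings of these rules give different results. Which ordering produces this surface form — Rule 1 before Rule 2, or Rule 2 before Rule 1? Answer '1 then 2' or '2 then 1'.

2 then 1

Order 1 then 2:
  1 Velar Fronting: [gegigra] → [zezigra]
  2 Stop Lenition: no change — [zezigra]
  result: [zezigra]
Order 2 then 1:
  2 Stop Lenition: [gegigra] → [gehigra]
  1 Velar Fronting: [gehigra] → [zehigra]
  result: [zehigra]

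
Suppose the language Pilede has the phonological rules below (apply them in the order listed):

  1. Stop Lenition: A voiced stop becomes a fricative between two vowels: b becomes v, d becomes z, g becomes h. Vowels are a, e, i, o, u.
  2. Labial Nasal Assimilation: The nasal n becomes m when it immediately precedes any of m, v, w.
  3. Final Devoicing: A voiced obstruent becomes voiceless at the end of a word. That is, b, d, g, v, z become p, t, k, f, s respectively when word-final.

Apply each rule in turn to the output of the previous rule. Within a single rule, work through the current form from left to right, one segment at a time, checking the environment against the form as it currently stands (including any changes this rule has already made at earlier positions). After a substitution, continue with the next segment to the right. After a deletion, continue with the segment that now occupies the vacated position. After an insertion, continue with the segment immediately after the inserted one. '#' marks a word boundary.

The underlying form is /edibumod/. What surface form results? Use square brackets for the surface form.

1 Stop Lenition: [edibumod] → [ezivumod]
2 Labial Nasal Assimilation: no change — [ezivumod]
3 Final Devoicing: [ezivumod] → [ezivumot]

[ezivumot]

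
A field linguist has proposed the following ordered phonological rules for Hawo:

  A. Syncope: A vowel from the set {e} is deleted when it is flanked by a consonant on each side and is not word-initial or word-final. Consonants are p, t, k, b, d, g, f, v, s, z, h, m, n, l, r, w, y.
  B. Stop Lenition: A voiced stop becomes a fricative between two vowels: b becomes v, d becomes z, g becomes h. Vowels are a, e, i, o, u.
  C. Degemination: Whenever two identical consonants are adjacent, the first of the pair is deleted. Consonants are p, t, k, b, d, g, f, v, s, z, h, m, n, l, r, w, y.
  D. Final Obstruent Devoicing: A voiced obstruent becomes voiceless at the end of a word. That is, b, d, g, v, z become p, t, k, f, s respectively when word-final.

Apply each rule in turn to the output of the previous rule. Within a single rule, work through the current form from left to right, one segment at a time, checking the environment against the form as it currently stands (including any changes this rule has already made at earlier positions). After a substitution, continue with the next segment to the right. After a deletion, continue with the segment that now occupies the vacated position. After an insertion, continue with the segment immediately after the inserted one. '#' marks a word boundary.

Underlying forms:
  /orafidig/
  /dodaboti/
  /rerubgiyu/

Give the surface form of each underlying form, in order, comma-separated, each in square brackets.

/orafidig/:
  A Syncope: no change — [orafidig]
  B Stop Lenition: [orafidig] → [orafizig]
  C Degemination: no change — [orafizig]
  D Final Obstruent Devoicing: [orafizig] → [orafizik]
/dodaboti/:
  A Syncope: no change — [dodaboti]
  B Stop Lenition: [dodaboti] → [dozavoti]
  C Degemination: no change — [dozavoti]
  D Final Obstruent Devoicing: no change — [dozavoti]
/rerubgiyu/:
  A Syncope: [rerubgiyu] → [rrubgiyu]
  B Stop Lenition: no change — [rrubgiyu]
  C Degemination: [rrubgiyu] → [rubgiyu]
  D Final Obstruent Devoicing: no change — [rubgiyu]

[orafizik], [dozavoti], [rubgiyu]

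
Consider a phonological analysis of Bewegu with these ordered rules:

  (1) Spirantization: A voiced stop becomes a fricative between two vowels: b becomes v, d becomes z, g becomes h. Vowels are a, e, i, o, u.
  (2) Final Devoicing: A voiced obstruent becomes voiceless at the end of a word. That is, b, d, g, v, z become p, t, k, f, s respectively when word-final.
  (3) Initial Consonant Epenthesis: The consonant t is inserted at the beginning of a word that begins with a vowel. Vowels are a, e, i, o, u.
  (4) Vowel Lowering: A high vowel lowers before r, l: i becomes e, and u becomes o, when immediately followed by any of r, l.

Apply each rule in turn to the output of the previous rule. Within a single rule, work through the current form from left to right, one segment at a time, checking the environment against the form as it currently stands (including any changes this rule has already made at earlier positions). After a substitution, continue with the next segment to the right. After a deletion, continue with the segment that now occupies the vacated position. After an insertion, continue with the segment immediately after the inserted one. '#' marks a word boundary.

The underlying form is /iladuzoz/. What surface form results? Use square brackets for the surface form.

(1) Spirantization: [iladuzoz] → [ilazuzoz]
(2) Final Devoicing: [ilazuzoz] → [ilazuzos]
(3) Initial Consonant Epenthesis: [ilazuzos] → [tilazuzos]
(4) Vowel Lowering: [tilazuzos] → [telazuzos]

[telazuzos]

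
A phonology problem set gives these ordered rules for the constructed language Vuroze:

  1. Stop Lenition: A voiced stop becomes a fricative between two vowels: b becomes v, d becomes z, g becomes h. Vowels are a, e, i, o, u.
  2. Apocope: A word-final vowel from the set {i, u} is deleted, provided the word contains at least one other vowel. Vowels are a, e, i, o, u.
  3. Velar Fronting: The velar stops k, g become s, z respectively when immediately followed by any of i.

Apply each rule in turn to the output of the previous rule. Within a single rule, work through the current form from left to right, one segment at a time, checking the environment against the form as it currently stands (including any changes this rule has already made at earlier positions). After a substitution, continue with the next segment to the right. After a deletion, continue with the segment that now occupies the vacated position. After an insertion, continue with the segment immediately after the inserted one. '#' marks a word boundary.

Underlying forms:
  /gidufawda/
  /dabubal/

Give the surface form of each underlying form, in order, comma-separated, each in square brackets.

[zizufawda], [davuval]

/gidufawda/:
  1 Stop Lenition: [gidufawda] → [gizufawda]
  2 Apocope: no change — [gizufawda]
  3 Velar Fronting: [gizufawda] → [zizufawda]
/dabubal/:
  1 Stop Lenition: [dabubal] → [davuval]
  2 Apocope: no change — [davuval]
  3 Velar Fronting: no change — [davuval]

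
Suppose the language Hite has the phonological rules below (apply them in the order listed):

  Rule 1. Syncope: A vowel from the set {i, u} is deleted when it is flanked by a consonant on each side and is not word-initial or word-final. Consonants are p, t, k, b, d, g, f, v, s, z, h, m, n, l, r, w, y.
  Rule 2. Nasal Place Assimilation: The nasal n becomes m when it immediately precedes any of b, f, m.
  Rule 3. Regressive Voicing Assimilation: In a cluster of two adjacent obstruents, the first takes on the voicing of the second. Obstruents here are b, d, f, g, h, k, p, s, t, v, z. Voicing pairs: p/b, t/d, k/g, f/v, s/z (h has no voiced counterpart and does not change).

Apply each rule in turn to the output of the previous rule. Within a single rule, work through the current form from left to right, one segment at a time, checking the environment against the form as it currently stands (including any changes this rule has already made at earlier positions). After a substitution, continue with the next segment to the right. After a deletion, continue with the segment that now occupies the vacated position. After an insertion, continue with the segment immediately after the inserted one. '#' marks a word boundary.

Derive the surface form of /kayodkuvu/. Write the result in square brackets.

Rule 1 Syncope: [kayodkuvu] → [kayodkvu]
Rule 2 Nasal Place Assimilation: no change — [kayodkvu]
Rule 3 Regressive Voicing Assimilation: [kayodkvu] → [kayotgvu]

[kayotgvu]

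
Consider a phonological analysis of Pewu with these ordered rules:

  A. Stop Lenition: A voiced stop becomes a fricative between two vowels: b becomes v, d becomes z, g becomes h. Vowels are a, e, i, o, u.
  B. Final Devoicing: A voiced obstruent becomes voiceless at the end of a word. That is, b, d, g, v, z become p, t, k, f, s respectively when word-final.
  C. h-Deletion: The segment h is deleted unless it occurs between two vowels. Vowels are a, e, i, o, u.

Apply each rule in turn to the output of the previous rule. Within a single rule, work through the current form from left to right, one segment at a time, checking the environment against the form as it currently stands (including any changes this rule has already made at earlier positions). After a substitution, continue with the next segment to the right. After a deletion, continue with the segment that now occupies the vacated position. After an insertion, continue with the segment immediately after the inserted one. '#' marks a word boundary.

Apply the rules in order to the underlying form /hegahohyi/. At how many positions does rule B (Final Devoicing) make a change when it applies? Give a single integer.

0

A Stop Lenition: [hegahohyi] → [hehahohyi]
B Final Devoicing: no change — [hehahohyi]
C h-Deletion: [hehahohyi] → [ehahoyi]
Rule B changed 0 position(s).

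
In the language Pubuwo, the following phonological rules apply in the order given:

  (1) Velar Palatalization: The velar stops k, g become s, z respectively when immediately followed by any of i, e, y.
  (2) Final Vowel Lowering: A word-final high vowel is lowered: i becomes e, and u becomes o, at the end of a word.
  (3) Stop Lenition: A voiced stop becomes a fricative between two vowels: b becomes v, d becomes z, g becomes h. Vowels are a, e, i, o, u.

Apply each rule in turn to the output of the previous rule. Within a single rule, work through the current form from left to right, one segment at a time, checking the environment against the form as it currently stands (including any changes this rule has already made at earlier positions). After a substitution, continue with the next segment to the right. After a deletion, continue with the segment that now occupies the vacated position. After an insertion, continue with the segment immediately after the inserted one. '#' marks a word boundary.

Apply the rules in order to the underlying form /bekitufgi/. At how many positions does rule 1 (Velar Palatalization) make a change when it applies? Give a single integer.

2

(1) Velar Palatalization: [bekitufgi] → [besitufzi]
(2) Final Vowel Lowering: [besitufzi] → [besitufze]
(3) Stop Lenition: no change — [besitufze]
Rule 1 changed 2 position(s).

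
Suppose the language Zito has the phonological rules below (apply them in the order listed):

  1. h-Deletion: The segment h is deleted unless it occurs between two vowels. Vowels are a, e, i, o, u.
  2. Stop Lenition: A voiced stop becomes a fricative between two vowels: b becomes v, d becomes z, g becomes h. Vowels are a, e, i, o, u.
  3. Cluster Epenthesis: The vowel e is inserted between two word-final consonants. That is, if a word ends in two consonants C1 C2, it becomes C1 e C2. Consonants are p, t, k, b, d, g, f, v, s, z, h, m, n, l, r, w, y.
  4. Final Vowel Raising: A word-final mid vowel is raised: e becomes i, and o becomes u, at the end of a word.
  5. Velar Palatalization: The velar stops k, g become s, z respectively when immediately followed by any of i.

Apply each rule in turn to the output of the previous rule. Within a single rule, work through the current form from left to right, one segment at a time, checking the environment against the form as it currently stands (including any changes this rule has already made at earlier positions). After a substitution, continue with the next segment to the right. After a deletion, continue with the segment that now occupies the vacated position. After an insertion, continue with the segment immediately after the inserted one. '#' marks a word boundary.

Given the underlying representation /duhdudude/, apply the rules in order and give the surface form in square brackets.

1 h-Deletion: [duhdudude] → [dududude]
2 Stop Lenition: [dududude] → [duzuzuze]
3 Cluster Epenthesis: no change — [duzuzuze]
4 Final Vowel Raising: [duzuzuze] → [duzuzuzi]
5 Velar Palatalization: no change — [duzuzuzi]

[duzuzuzi]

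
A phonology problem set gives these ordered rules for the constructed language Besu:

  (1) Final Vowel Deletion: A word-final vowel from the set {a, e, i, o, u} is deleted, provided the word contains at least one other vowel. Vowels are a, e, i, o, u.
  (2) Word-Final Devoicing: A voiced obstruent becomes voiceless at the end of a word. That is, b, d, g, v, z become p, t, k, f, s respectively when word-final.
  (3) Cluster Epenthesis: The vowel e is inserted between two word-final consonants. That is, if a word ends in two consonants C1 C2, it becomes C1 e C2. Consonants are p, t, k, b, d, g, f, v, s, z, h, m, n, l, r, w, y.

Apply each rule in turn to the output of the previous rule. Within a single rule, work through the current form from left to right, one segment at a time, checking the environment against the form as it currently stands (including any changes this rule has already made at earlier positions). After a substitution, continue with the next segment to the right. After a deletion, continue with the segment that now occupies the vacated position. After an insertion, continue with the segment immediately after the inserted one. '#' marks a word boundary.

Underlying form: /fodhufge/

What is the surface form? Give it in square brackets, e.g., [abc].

(1) Final Vowel Deletion: [fodhufge] → [fodhufg]
(2) Word-Final Devoicing: [fodhufg] → [fodhufk]
(3) Cluster Epenthesis: [fodhufk] → [fodhufek]

[fodhufek]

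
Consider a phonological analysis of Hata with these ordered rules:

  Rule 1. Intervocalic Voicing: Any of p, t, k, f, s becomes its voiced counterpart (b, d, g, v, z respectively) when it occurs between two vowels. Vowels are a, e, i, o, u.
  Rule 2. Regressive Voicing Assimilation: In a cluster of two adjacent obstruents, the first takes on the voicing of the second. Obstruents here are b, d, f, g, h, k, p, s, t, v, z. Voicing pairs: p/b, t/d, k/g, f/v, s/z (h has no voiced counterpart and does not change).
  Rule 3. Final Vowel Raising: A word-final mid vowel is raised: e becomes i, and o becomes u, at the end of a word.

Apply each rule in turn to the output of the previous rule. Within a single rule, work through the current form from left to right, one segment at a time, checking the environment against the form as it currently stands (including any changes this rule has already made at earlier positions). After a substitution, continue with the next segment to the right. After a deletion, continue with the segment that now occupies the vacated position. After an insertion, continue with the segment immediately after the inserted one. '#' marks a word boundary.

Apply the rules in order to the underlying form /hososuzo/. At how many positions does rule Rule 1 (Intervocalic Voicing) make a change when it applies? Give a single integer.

2

Rule 1 Intervocalic Voicing: [hososuzo] → [hozozuzo]
Rule 2 Regressive Voicing Assimilation: no change — [hozozuzo]
Rule 3 Final Vowel Raising: [hozozuzo] → [hozozuzu]
Rule Rule 1 changed 2 position(s).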